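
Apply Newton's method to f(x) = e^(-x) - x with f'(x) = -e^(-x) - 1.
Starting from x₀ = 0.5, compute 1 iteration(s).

f(x) = e^(-x) - x
f'(x) = -e^(-x) - 1
x₀ = 0.5

Newton-Raphson formula: x_{n+1} = x_n - f(x_n)/f'(x_n)

Iteration 1:
  f(0.500000) = 0.106531
  f'(0.500000) = -1.606531
  x_1 = 0.500000 - 0.106531/(-1.606531) = 0.566311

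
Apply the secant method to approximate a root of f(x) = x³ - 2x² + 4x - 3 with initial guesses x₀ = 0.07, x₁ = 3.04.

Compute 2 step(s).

f(x) = x³ - 2x² + 4x - 3
x₀ = 0.07, x₁ = 3.04

Secant formula: x_{n+1} = x_n - f(x_n)(x_n - x_{n-1})/(f(x_n) - f(x_{n-1}))

Iteration 1:
  f(0.070000) = -2.729457
  f(3.040000) = 18.771264
  x_2 = 3.040000 - 18.771264×(3.040000 - 0.070000)/(18.771264 - (-2.729457))
       = 0.447033
Iteration 2:
  f(3.040000) = 18.771264
  f(0.447033) = -1.522210
  x_3 = 0.447033 - (-1.522210)×(0.447033 - 3.040000)/(-1.522210 - 18.771264)
       = 0.641531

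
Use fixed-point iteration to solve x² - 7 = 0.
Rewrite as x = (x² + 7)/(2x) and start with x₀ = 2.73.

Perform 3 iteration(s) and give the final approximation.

Equation: x² - 7 = 0
Fixed-point form: x = (x² + 7)/(2x)
x₀ = 2.73

x_1 = g(2.730000) = 2.647051
x_2 = g(2.647051) = 2.645752
x_3 = g(2.645752) = 2.645751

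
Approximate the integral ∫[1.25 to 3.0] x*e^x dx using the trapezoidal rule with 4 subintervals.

f(x) = x*e^x
a = 1.25, b = 3.0, n = 4
h = (b - a)/n = 0.437500

Trapezoidal rule: (h/2)[f(x₀) + 2f(x₁) + 2f(x₂) + ... + f(xₙ)]

x_0 = 1.2500, f(x_0) = 4.362929, coefficient = 1
x_1 = 1.6875, f(x_1) = 9.122539, coefficient = 2
x_2 = 2.1250, f(x_2) = 17.792407, coefficient = 2
x_3 = 2.5625, f(x_3) = 33.231006, coefficient = 2
x_4 = 3.0000, f(x_4) = 60.256611, coefficient = 1

I ≈ (0.437500/2) × 184.911443 = 40.449378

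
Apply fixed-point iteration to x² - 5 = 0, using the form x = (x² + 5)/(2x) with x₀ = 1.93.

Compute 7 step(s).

Equation: x² - 5 = 0
Fixed-point form: x = (x² + 5)/(2x)
x₀ = 1.93

x_1 = g(1.930000) = 2.260337
x_2 = g(2.260337) = 2.236198
x_3 = g(2.236198) = 2.236068
x_4 = g(2.236068) = 2.236068
x_5 = g(2.236068) = 2.236068
x_6 = g(2.236068) = 2.236068
x_7 = g(2.236068) = 2.236068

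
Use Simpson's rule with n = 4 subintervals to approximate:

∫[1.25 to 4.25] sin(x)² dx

f(x) = sin(x)²
a = 1.25, b = 4.25, n = 4
h = (b - a)/n = 0.750000

Simpson's rule: (h/3)[f(x₀) + 4f(x₁) + 2f(x₂) + ... + f(xₙ)]

x_0 = 1.2500, f(x_0) = 0.900572, coefficient = 1
x_1 = 2.0000, f(x_1) = 0.826822, coefficient = 4
x_2 = 2.7500, f(x_2) = 0.145665, coefficient = 2
x_3 = 3.5000, f(x_3) = 0.123049, coefficient = 4
x_4 = 4.2500, f(x_4) = 0.801006, coefficient = 1

I ≈ (0.750000/3) × 5.792391 = 1.448098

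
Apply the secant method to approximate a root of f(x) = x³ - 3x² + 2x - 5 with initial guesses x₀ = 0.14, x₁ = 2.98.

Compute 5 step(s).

f(x) = x³ - 3x² + 2x - 5
x₀ = 0.14, x₁ = 2.98

Secant formula: x_{n+1} = x_n - f(x_n)(x_n - x_{n-1})/(f(x_n) - f(x_{n-1}))

Iteration 1:
  f(0.140000) = -4.776056
  f(2.980000) = 0.782392
  x_2 = 2.980000 - 0.782392×(2.980000 - 0.140000)/(0.782392 - (-4.776056))
       = 2.580249
Iteration 2:
  f(2.980000) = 0.782392
  f(2.580249) = -2.634070
  x_3 = 2.580249 - (-2.634070)×(2.580249 - 2.980000)/(-2.634070 - 0.782392)
       = 2.888454
Iteration 3:
  f(2.580249) = -2.634070
  f(2.888454) = -0.153734
  x_4 = 2.888454 - (-0.153734)×(2.888454 - 2.580249)/(-0.153734 - (-2.634070))
       = 2.907557
Iteration 4:
  f(2.888454) = -0.153734
  f(2.907557) = 0.033615
  x_5 = 2.907557 - 0.033615×(2.907557 - 2.888454)/(0.033615 - (-0.153734))
       = 2.904130
Iteration 5:
  f(2.907557) = 0.033615
  f(2.904130) = -0.000306
  x_6 = 2.904130 - (-0.000306)×(2.904130 - 2.907557)/(-0.000306 - 0.033615)
       = 2.904161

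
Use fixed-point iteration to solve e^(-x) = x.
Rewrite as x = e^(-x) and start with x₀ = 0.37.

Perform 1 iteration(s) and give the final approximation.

Equation: e^(-x) = x
Fixed-point form: x = e^(-x)
x₀ = 0.37

x_1 = g(0.370000) = 0.690734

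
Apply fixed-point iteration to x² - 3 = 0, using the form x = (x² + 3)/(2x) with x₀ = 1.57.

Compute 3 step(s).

Equation: x² - 3 = 0
Fixed-point form: x = (x² + 3)/(2x)
x₀ = 1.57

x_1 = g(1.570000) = 1.740414
x_2 = g(1.740414) = 1.732071
x_3 = g(1.732071) = 1.732051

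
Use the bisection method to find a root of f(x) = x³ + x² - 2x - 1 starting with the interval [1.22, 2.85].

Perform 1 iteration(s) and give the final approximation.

f(x) = x³ + x² - 2x - 1
Initial interval: [1.22, 2.85]

Iteration 1:
  c_1 = (1.220000 + 2.850000)/2 = 2.035000
  f(c_1) = f(2.035000) = 7.498618
  f(a) × f(c) < 0, new interval: [1.220000, 2.035000]

After 1 iteration(s), the approximation is c_1 = 2.035000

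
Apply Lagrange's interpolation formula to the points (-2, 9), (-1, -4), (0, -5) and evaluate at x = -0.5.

Lagrange interpolation formula:
P(x) = Σ yᵢ × Lᵢ(x)
where Lᵢ(x) = Π_{j≠i} (x - xⱼ)/(xᵢ - xⱼ)

L_0(-0.5) = (-0.5 - (-1))/(-2 - (-1)) × (-0.5 - 0)/(-2 - 0) = -0.125000
L_1(-0.5) = (-0.5 - (-2))/(-1 - (-2)) × (-0.5 - 0)/(-1 - 0) = 0.750000
L_2(-0.5) = (-0.5 - (-2))/(0 - (-2)) × (-0.5 - (-1))/(0 - (-1)) = 0.375000

P(-0.5) = 9×L_0(-0.5) + (-4)×L_1(-0.5) + (-5)×L_2(-0.5)
P(-0.5) = -6.000000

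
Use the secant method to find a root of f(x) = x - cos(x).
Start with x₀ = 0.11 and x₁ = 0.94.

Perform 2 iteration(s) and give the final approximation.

f(x) = x - cos(x)
x₀ = 0.11, x₁ = 0.94

Secant formula: x_{n+1} = x_n - f(x_n)(x_n - x_{n-1})/(f(x_n) - f(x_{n-1}))

Iteration 1:
  f(0.110000) = -0.883956
  f(0.940000) = 0.350212
  x_2 = 0.940000 - 0.350212×(0.940000 - 0.110000)/(0.350212 - (-0.883956))
       = 0.704476
Iteration 2:
  f(0.940000) = 0.350212
  f(0.704476) = -0.057475
  x_3 = 0.704476 - (-0.057475)×(0.704476 - 0.940000)/(-0.057475 - 0.350212)
       = 0.737680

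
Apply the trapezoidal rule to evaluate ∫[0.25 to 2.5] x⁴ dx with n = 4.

f(x) = x⁴
a = 0.25, b = 2.5, n = 4
h = (b - a)/n = 0.562500

Trapezoidal rule: (h/2)[f(x₀) + 2f(x₁) + 2f(x₂) + ... + f(xₙ)]

x_0 = 0.2500, f(x_0) = 0.003906, coefficient = 1
x_1 = 0.8125, f(x_1) = 0.435806, coefficient = 2
x_2 = 1.3750, f(x_2) = 3.574463, coefficient = 2
x_3 = 1.9375, f(x_3) = 14.091812, coefficient = 2
x_4 = 2.5000, f(x_4) = 39.062500, coefficient = 1

I ≈ (0.562500/2) × 75.270569 = 21.169847
Exact value: 19.531055
Error: 1.638793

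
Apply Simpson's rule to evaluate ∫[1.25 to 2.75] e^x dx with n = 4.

f(x) = e^x
a = 1.25, b = 2.75, n = 4
h = (b - a)/n = 0.375000

Simpson's rule: (h/3)[f(x₀) + 4f(x₁) + 2f(x₂) + ... + f(xₙ)]

x_0 = 1.2500, f(x_0) = 3.490343, coefficient = 1
x_1 = 1.6250, f(x_1) = 5.078419, coefficient = 4
x_2 = 2.0000, f(x_2) = 7.389056, coefficient = 2
x_3 = 2.3750, f(x_3) = 10.751013, coefficient = 4
x_4 = 2.7500, f(x_4) = 15.642632, coefficient = 1

I ≈ (0.375000/3) × 97.228816 = 12.153602
Exact value: 12.152289
Error: 0.001313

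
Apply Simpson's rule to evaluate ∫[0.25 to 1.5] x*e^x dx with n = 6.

f(x) = x*e^x
a = 0.25, b = 1.5, n = 6
h = (b - a)/n = 0.208333

Simpson's rule: (h/3)[f(x₀) + 4f(x₁) + 2f(x₂) + ... + f(xₙ)]

x_0 = 0.2500, f(x_0) = 0.321006, coefficient = 1
x_1 = 0.4583, f(x_1) = 0.724825, coefficient = 4
x_2 = 0.6667, f(x_2) = 1.298489, coefficient = 2
x_3 = 0.8750, f(x_3) = 2.099016, coefficient = 4
x_4 = 1.0833, f(x_4) = 3.200721, coefficient = 2
x_5 = 1.2917, f(x_5) = 4.700176, coefficient = 4
x_6 = 1.5000, f(x_6) = 6.722534, coefficient = 1

I ≈ (0.208333/3) × 46.138029 = 3.204030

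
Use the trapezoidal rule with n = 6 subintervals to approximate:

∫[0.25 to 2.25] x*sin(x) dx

f(x) = x*sin(x)
a = 0.25, b = 2.25, n = 6
h = (b - a)/n = 0.333333

Trapezoidal rule: (h/2)[f(x₀) + 2f(x₁) + 2f(x₂) + ... + f(xₙ)]

x_0 = 0.2500, f(x_0) = 0.061851, coefficient = 1
x_1 = 0.5833, f(x_1) = 0.321305, coefficient = 2
x_2 = 0.9167, f(x_2) = 0.727446, coefficient = 2
x_3 = 1.2500, f(x_3) = 1.186231, coefficient = 2
x_4 = 1.5833, f(x_4) = 1.583209, coefficient = 2
x_5 = 1.9167, f(x_5) = 1.803163, coefficient = 2
x_6 = 2.2500, f(x_6) = 1.750665, coefficient = 1

I ≈ (0.333333/2) × 13.055224 = 2.175871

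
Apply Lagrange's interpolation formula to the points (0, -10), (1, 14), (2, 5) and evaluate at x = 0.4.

Lagrange interpolation formula:
P(x) = Σ yᵢ × Lᵢ(x)
where Lᵢ(x) = Π_{j≠i} (x - xⱼ)/(xᵢ - xⱼ)

L_0(0.4) = (0.4 - 1)/(0 - 1) × (0.4 - 2)/(0 - 2) = 0.480000
L_1(0.4) = (0.4 - 0)/(1 - 0) × (0.4 - 2)/(1 - 2) = 0.640000
L_2(0.4) = (0.4 - 0)/(2 - 0) × (0.4 - 1)/(2 - 1) = -0.120000

P(0.4) = (-10)×L_0(0.4) + 14×L_1(0.4) + 5×L_2(0.4)
P(0.4) = 3.560000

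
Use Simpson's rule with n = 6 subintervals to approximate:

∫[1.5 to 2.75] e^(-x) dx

f(x) = e^(-x)
a = 1.5, b = 2.75, n = 6
h = (b - a)/n = 0.208333

Simpson's rule: (h/3)[f(x₀) + 4f(x₁) + 2f(x₂) + ... + f(xₙ)]

x_0 = 1.5000, f(x_0) = 0.223130, coefficient = 1
x_1 = 1.7083, f(x_1) = 0.181167, coefficient = 4
x_2 = 1.9167, f(x_2) = 0.147096, coefficient = 2
x_3 = 2.1250, f(x_3) = 0.119433, coefficient = 4
x_4 = 2.3333, f(x_4) = 0.096972, coefficient = 2
x_5 = 2.5417, f(x_5) = 0.078735, coefficient = 4
x_6 = 2.7500, f(x_6) = 0.063928, coefficient = 1

I ≈ (0.208333/3) × 2.292537 = 0.159204
Exact value: 0.159202
Error: 0.000002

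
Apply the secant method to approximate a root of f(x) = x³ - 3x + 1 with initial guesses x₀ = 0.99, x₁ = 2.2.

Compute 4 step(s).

f(x) = x³ - 3x + 1
x₀ = 0.99, x₁ = 2.2

Secant formula: x_{n+1} = x_n - f(x_n)(x_n - x_{n-1})/(f(x_n) - f(x_{n-1}))

Iteration 1:
  f(0.990000) = -0.999701
  f(2.200000) = 5.048000
  x_2 = 2.200000 - 5.048000×(2.200000 - 0.990000)/(5.048000 - (-0.999701))
       = 1.190016
Iteration 2:
  f(2.200000) = 5.048000
  f(1.190016) = -0.884821
  x_3 = 1.190016 - (-0.884821)×(1.190016 - 2.200000)/(-0.884821 - 5.048000)
       = 1.340645
Iteration 3:
  f(1.190016) = -0.884821
  f(1.340645) = -0.612354
  x_4 = 1.340645 - (-0.612354)×(1.340645 - 1.190016)/(-0.612354 - (-0.884821))
       = 1.679176
Iteration 4:
  f(1.340645) = -0.612354
  f(1.679176) = 0.697132
  x_5 = 1.679176 - 0.697132×(1.679176 - 1.340645)/(0.697132 - (-0.612354))
       = 1.498952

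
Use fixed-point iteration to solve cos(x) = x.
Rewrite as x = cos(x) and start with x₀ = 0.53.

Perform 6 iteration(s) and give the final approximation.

Equation: cos(x) = x
Fixed-point form: x = cos(x)
x₀ = 0.53

x_1 = g(0.530000) = 0.862807
x_2 = g(0.862807) = 0.650308
x_3 = g(0.650308) = 0.795898
x_4 = g(0.795898) = 0.699644
x_5 = g(0.699644) = 0.765072
x_6 = g(0.765072) = 0.721333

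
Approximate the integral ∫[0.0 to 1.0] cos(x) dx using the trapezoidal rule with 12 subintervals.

f(x) = cos(x)
a = 0.0, b = 1.0, n = 12
h = (b - a)/n = 0.083333

Trapezoidal rule: (h/2)[f(x₀) + 2f(x₁) + 2f(x₂) + ... + f(xₙ)]

x_0 = 0.0000, f(x_0) = 1.000000, coefficient = 1
x_1 = 0.0833, f(x_1) = 0.996530, coefficient = 2
x_2 = 0.1667, f(x_2) = 0.986143, coefficient = 2
x_3 = 0.2500, f(x_3) = 0.968912, coefficient = 2
x_4 = 0.3333, f(x_4) = 0.944957, coefficient = 2
x_5 = 0.4167, f(x_5) = 0.914443, coefficient = 2
x_6 = 0.5000, f(x_6) = 0.877583, coefficient = 2
x_7 = 0.5833, f(x_7) = 0.834631, coefficient = 2
x_8 = 0.6667, f(x_8) = 0.785887, coefficient = 2
x_9 = 0.7500, f(x_9) = 0.731689, coefficient = 2
x_10 = 0.8333, f(x_10) = 0.672412, coefficient = 2
x_11 = 0.9167, f(x_11) = 0.608469, coefficient = 2
x_12 = 1.0000, f(x_12) = 0.540302, coefficient = 1

I ≈ (0.083333/2) × 20.183615 = 0.840984
Exact value: 0.841471
Error: 0.000487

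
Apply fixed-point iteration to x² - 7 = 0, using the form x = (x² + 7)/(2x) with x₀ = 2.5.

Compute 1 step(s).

Equation: x² - 7 = 0
Fixed-point form: x = (x² + 7)/(2x)
x₀ = 2.5

x_1 = g(2.500000) = 2.650000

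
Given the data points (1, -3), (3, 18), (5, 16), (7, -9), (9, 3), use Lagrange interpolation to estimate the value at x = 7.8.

Lagrange interpolation formula:
P(x) = Σ yᵢ × Lᵢ(x)
where Lᵢ(x) = Π_{j≠i} (x - xⱼ)/(xᵢ - xⱼ)

L_0(7.8) = (7.8 - 3)/(1 - 3) × (7.8 - 5)/(1 - 5) × (7.8 - 7)/(1 - 7) × (7.8 - 9)/(1 - 9) = -0.033600
L_1(7.8) = (7.8 - 1)/(3 - 1) × (7.8 - 5)/(3 - 5) × (7.8 - 7)/(3 - 7) × (7.8 - 9)/(3 - 9) = 0.190400
L_2(7.8) = (7.8 - 1)/(5 - 1) × (7.8 - 3)/(5 - 3) × (7.8 - 7)/(5 - 7) × (7.8 - 9)/(5 - 9) = -0.489600
L_3(7.8) = (7.8 - 1)/(7 - 1) × (7.8 - 3)/(7 - 3) × (7.8 - 5)/(7 - 5) × (7.8 - 9)/(7 - 9) = 1.142400
L_4(7.8) = (7.8 - 1)/(9 - 1) × (7.8 - 3)/(9 - 3) × (7.8 - 5)/(9 - 5) × (7.8 - 7)/(9 - 7) = 0.190400

P(7.8) = (-3)×L_0(7.8) + 18×L_1(7.8) + 16×L_2(7.8) + (-9)×L_3(7.8) + 3×L_4(7.8)
P(7.8) = -14.016000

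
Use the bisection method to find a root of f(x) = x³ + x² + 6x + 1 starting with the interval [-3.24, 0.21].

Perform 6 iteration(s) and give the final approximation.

f(x) = x³ + x² + 6x + 1
Initial interval: [-3.24, 0.21]

Iteration 1:
  c_1 = (-3.240000 + 0.210000)/2 = -1.515000
  f(c_1) = f(-1.515000) = -9.272041
  f(a) × f(c) ≥ 0, new interval: [-1.515000, 0.210000]
Iteration 2:
  c_2 = (-1.515000 + 0.210000)/2 = -0.652500
  f(c_2) = f(-0.652500) = -2.767050
  f(a) × f(c) ≥ 0, new interval: [-0.652500, 0.210000]
Iteration 3:
  c_3 = (-0.652500 + 0.210000)/2 = -0.221250
  f(c_3) = f(-0.221250) = -0.289379
  f(a) × f(c) ≥ 0, new interval: [-0.221250, 0.210000]
Iteration 4:
  c_4 = (-0.221250 + 0.210000)/2 = -0.005625
  f(c_4) = f(-0.005625) = 0.966281
  f(a) × f(c) < 0, new interval: [-0.221250, -0.005625]
Iteration 5:
  c_5 = (-0.221250 + (-0.005625))/2 = -0.113438
  f(c_5) = f(-0.113438) = 0.330783
  f(a) × f(c) < 0, new interval: [-0.221250, -0.113438]
Iteration 6:
  c_6 = (-0.221250 + (-0.113438))/2 = -0.167344
  f(c_6) = f(-0.167344) = 0.019255
  f(a) × f(c) < 0, new interval: [-0.221250, -0.167344]

After 6 iteration(s), the approximation is c_6 = -0.167344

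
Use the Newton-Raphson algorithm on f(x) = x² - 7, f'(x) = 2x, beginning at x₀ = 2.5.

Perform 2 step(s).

f(x) = x² - 7
f'(x) = 2x
x₀ = 2.5

Newton-Raphson formula: x_{n+1} = x_n - f(x_n)/f'(x_n)

Iteration 1:
  f(2.500000) = -0.750000
  f'(2.500000) = 5.000000
  x_1 = 2.500000 - (-0.750000)/5.000000 = 2.650000
Iteration 2:
  f(2.650000) = 0.022500
  f'(2.650000) = 5.300000
  x_2 = 2.650000 - 0.022500/5.300000 = 2.645755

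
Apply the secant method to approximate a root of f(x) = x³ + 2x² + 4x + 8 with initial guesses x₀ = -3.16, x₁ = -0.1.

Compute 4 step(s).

f(x) = x³ + 2x² + 4x + 8
x₀ = -3.16, x₁ = -0.1

Secant formula: x_{n+1} = x_n - f(x_n)(x_n - x_{n-1})/(f(x_n) - f(x_{n-1}))

Iteration 1:
  f(-3.160000) = -16.223296
  f(-0.100000) = 7.619000
  x_2 = -0.100000 - 7.619000×(-0.100000 - (-3.160000))/(7.619000 - (-16.223296))
       = -1.077848
Iteration 2:
  f(-0.100000) = 7.619000
  f(-1.077848) = 4.759924
  x_3 = -1.077848 - 4.759924×(-1.077848 - (-0.100000))/(4.759924 - 7.619000)
       = -2.705815
Iteration 3:
  f(-1.077848) = 4.759924
  f(-2.705815) = -7.990842
  x_4 = -2.705815 - (-7.990842)×(-2.705815 - (-1.077848))/(-7.990842 - 4.759924)
       = -1.685576
Iteration 4:
  f(-2.705815) = -7.990842
  f(-1.685576) = 2.151026
  x_5 = -1.685576 - 2.151026×(-1.685576 - (-2.705815))/(2.151026 - (-7.990842))
       = -1.901962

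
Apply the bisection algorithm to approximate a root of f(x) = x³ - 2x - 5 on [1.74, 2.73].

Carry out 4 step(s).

f(x) = x³ - 2x - 5
Initial interval: [1.74, 2.73]

Iteration 1:
  c_1 = (1.740000 + 2.730000)/2 = 2.235000
  f(c_1) = f(2.235000) = 1.694328
  f(a) × f(c) < 0, new interval: [1.740000, 2.235000]
Iteration 2:
  c_2 = (1.740000 + 2.235000)/2 = 1.987500
  f(c_2) = f(1.987500) = -1.124064
  f(a) × f(c) ≥ 0, new interval: [1.987500, 2.235000]
Iteration 3:
  c_3 = (1.987500 + 2.235000)/2 = 2.111250
  f(c_3) = f(2.111250) = 0.188136
  f(a) × f(c) < 0, new interval: [1.987500, 2.111250]
Iteration 4:
  c_4 = (1.987500 + 2.111250)/2 = 2.049375
  f(c_4) = f(2.049375) = -0.491502
  f(a) × f(c) ≥ 0, new interval: [2.049375, 2.111250]

After 4 iteration(s), the approximation is c_4 = 2.049375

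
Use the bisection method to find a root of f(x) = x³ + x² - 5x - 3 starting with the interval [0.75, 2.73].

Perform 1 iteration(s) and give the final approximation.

f(x) = x³ + x² - 5x - 3
Initial interval: [0.75, 2.73]

Iteration 1:
  c_1 = (0.750000 + 2.730000)/2 = 1.740000
  f(c_1) = f(1.740000) = -3.404376
  f(a) × f(c) ≥ 0, new interval: [1.740000, 2.730000]

After 1 iteration(s), the approximation is c_1 = 1.740000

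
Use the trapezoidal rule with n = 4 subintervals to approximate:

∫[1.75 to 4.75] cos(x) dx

f(x) = cos(x)
a = 1.75, b = 4.75, n = 4
h = (b - a)/n = 0.750000

Trapezoidal rule: (h/2)[f(x₀) + 2f(x₁) + 2f(x₂) + ... + f(xₙ)]

x_0 = 1.7500, f(x_0) = -0.178246, coefficient = 1
x_1 = 2.5000, f(x_1) = -0.801144, coefficient = 2
x_2 = 3.2500, f(x_2) = -0.994130, coefficient = 2
x_3 = 4.0000, f(x_3) = -0.653644, coefficient = 2
x_4 = 4.7500, f(x_4) = 0.037602, coefficient = 1

I ≈ (0.750000/2) × -5.038478 = -1.889429
Exact value: -1.983279
Error: 0.093850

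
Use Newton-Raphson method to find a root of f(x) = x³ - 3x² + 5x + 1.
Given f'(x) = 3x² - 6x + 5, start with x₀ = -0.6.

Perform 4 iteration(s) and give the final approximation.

f(x) = x³ - 3x² + 5x + 1
f'(x) = 3x² - 6x + 5
x₀ = -0.6

Newton-Raphson formula: x_{n+1} = x_n - f(x_n)/f'(x_n)

Iteration 1:
  f(-0.600000) = -3.296000
  f'(-0.600000) = 9.680000
  x_1 = -0.600000 - (-3.296000)/9.680000 = -0.259504
Iteration 2:
  f(-0.259504) = -0.517023
  f'(-0.259504) = 6.759052
  x_2 = -0.259504 - (-0.517023)/6.759052 = -0.183011
Iteration 3:
  f(-0.183011) = -0.021661
  f'(-0.183011) = 6.198543
  x_3 = -0.183011 - (-0.021661)/6.198543 = -0.179516
Iteration 4:
  f(-0.179516) = -0.000043
  f'(-0.179516) = 6.173774
  x_4 = -0.179516 - (-0.000043)/6.173774 = -0.179509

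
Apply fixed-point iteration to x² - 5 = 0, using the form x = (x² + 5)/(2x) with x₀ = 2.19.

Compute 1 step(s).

Equation: x² - 5 = 0
Fixed-point form: x = (x² + 5)/(2x)
x₀ = 2.19

x_1 = g(2.190000) = 2.236553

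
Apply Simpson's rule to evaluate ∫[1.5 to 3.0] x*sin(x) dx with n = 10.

f(x) = x*sin(x)
a = 1.5, b = 3.0, n = 10
h = (b - a)/n = 0.150000

Simpson's rule: (h/3)[f(x₀) + 4f(x₁) + 2f(x₂) + ... + f(xₙ)]

x_0 = 1.5000, f(x_0) = 1.496242, coefficient = 1
x_1 = 1.6500, f(x_1) = 1.644827, coefficient = 4
x_2 = 1.8000, f(x_2) = 1.752926, coefficient = 2
x_3 = 1.9500, f(x_3) = 1.811471, coefficient = 4
x_4 = 2.1000, f(x_4) = 1.812740, coefficient = 2
x_5 = 2.2500, f(x_5) = 1.750665, coefficient = 4
x_6 = 2.4000, f(x_6) = 1.621112, coefficient = 2
x_7 = 2.5500, f(x_7) = 1.422093, coefficient = 4
x_8 = 2.7000, f(x_8) = 1.153926, coefficient = 2
x_9 = 2.8500, f(x_9) = 0.819312, coefficient = 4
x_10 = 3.0000, f(x_10) = 0.423360, coefficient = 1

I ≈ (0.150000/3) × 44.394485 = 2.219724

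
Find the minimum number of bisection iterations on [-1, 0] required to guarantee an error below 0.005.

We need (b-a)/2^n ≤ 0.005
(0 - (-1))/2^n ≤ 0.005
1/2^n ≤ 0.005
2^n ≥ 200
n ≥ log₂(200) = 7.64
n ≥ 8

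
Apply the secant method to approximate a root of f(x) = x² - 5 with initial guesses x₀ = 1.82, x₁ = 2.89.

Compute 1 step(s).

f(x) = x² - 5
x₀ = 1.82, x₁ = 2.89

Secant formula: x_{n+1} = x_n - f(x_n)(x_n - x_{n-1})/(f(x_n) - f(x_{n-1}))

Iteration 1:
  f(1.820000) = -1.687600
  f(2.890000) = 3.352100
  x_2 = 2.890000 - 3.352100×(2.890000 - 1.820000)/(3.352100 - (-1.687600))
       = 2.178301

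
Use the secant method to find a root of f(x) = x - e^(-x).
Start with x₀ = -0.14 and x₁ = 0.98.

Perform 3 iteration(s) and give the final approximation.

f(x) = x - e^(-x)
x₀ = -0.14, x₁ = 0.98

Secant formula: x_{n+1} = x_n - f(x_n)(x_n - x_{n-1})/(f(x_n) - f(x_{n-1}))

Iteration 1:
  f(-0.140000) = -1.290274
  f(0.980000) = 0.604689
  x_2 = 0.980000 - 0.604689×(0.980000 - (-0.140000))/(0.604689 - (-1.290274))
       = 0.622604
Iteration 2:
  f(0.980000) = 0.604689
  f(0.622604) = 0.086059
  x_3 = 0.622604 - 0.086059×(0.622604 - 0.980000)/(0.086059 - 0.604689)
       = 0.563300
Iteration 3:
  f(0.622604) = 0.086059
  f(0.563300) = -0.006028
  x_4 = 0.563300 - (-0.006028)×(0.563300 - 0.622604)/(-0.006028 - 0.086059)
       = 0.567182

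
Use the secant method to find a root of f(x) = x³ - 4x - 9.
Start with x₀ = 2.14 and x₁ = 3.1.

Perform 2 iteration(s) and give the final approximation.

f(x) = x³ - 4x - 9
x₀ = 2.14, x₁ = 3.1

Secant formula: x_{n+1} = x_n - f(x_n)(x_n - x_{n-1})/(f(x_n) - f(x_{n-1}))

Iteration 1:
  f(2.140000) = -7.759656
  f(3.100000) = 8.391000
  x_2 = 3.100000 - 8.391000×(3.100000 - 2.140000)/(8.391000 - (-7.759656))
       = 2.601236
Iteration 2:
  f(3.100000) = 8.391000
  f(2.601236) = -1.803860
  x_3 = 2.601236 - (-1.803860)×(2.601236 - 3.100000)/(-1.803860 - 8.391000)
       = 2.689487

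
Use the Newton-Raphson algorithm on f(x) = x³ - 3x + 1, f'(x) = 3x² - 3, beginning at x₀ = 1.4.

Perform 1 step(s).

f(x) = x³ - 3x + 1
f'(x) = 3x² - 3
x₀ = 1.4

Newton-Raphson formula: x_{n+1} = x_n - f(x_n)/f'(x_n)

Iteration 1:
  f(1.400000) = -0.456000
  f'(1.400000) = 2.880000
  x_1 = 1.400000 - (-0.456000)/2.880000 = 1.558333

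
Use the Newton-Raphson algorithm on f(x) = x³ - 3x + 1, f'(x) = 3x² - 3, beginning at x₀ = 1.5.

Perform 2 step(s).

f(x) = x³ - 3x + 1
f'(x) = 3x² - 3
x₀ = 1.5

Newton-Raphson formula: x_{n+1} = x_n - f(x_n)/f'(x_n)

Iteration 1:
  f(1.500000) = -0.125000
  f'(1.500000) = 3.750000
  x_1 = 1.500000 - (-0.125000)/3.750000 = 1.533333
Iteration 2:
  f(1.533333) = 0.005037
  f'(1.533333) = 4.053333
  x_2 = 1.533333 - 0.005037/4.053333 = 1.532091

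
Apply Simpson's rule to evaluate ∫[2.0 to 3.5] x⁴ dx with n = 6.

f(x) = x⁴
a = 2.0, b = 3.5, n = 6
h = (b - a)/n = 0.250000

Simpson's rule: (h/3)[f(x₀) + 4f(x₁) + 2f(x₂) + ... + f(xₙ)]

x_0 = 2.0000, f(x_0) = 16.000000, coefficient = 1
x_1 = 2.2500, f(x_1) = 25.628906, coefficient = 4
x_2 = 2.5000, f(x_2) = 39.062500, coefficient = 2
x_3 = 2.7500, f(x_3) = 57.191406, coefficient = 4
x_4 = 3.0000, f(x_4) = 81.000000, coefficient = 2
x_5 = 3.2500, f(x_5) = 111.566406, coefficient = 4
x_6 = 3.5000, f(x_6) = 150.062500, coefficient = 1

I ≈ (0.250000/3) × 1183.734375 = 98.644531
Exact value: 98.643750
Error: 0.000781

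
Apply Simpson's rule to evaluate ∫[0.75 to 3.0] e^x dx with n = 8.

f(x) = e^x
a = 0.75, b = 3.0, n = 8
h = (b - a)/n = 0.281250

Simpson's rule: (h/3)[f(x₀) + 4f(x₁) + 2f(x₂) + ... + f(xₙ)]

x_0 = 0.7500, f(x_0) = 2.117000, coefficient = 1
x_1 = 1.0312, f(x_1) = 2.804569, coefficient = 4
x_2 = 1.3125, f(x_2) = 3.715451, coefficient = 2
x_3 = 1.5938, f(x_3) = 4.922173, coefficient = 4
x_4 = 1.8750, f(x_4) = 6.520819, coefficient = 2
x_5 = 2.1562, f(x_5) = 8.638682, coefficient = 4
x_6 = 2.4375, f(x_6) = 11.444394, coefficient = 2
x_7 = 2.7188, f(x_7) = 15.161359, coefficient = 4
x_8 = 3.0000, f(x_8) = 20.085537, coefficient = 1

I ≈ (0.281250/3) × 191.670994 = 17.969156
Exact value: 17.968537
Error: 0.000619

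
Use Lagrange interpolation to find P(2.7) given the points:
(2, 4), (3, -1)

Lagrange interpolation formula:
P(x) = Σ yᵢ × Lᵢ(x)
where Lᵢ(x) = Π_{j≠i} (x - xⱼ)/(xᵢ - xⱼ)

L_0(2.7) = (2.7 - 3)/(2 - 3) = 0.300000
L_1(2.7) = (2.7 - 2)/(3 - 2) = 0.700000

P(2.7) = 4×L_0(2.7) + (-1)×L_1(2.7)
P(2.7) = 0.500000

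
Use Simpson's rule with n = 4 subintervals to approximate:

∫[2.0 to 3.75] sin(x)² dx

f(x) = sin(x)²
a = 2.0, b = 3.75, n = 4
h = (b - a)/n = 0.437500

Simpson's rule: (h/3)[f(x₀) + 4f(x₁) + 2f(x₂) + ... + f(xₙ)]

x_0 = 2.0000, f(x_0) = 0.826822, coefficient = 1
x_1 = 2.4375, f(x_1) = 0.419052, coefficient = 4
x_2 = 2.8750, f(x_2) = 0.069404, coefficient = 2
x_3 = 3.3125, f(x_3) = 0.028926, coefficient = 4
x_4 = 3.7500, f(x_4) = 0.326682, coefficient = 1

I ≈ (0.437500/3) × 3.084225 = 0.449783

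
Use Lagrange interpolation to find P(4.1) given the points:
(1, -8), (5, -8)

Lagrange interpolation formula:
P(x) = Σ yᵢ × Lᵢ(x)
where Lᵢ(x) = Π_{j≠i} (x - xⱼ)/(xᵢ - xⱼ)

L_0(4.1) = (4.1 - 5)/(1 - 5) = 0.225000
L_1(4.1) = (4.1 - 1)/(5 - 1) = 0.775000

P(4.1) = (-8)×L_0(4.1) + (-8)×L_1(4.1)
P(4.1) = -8.000000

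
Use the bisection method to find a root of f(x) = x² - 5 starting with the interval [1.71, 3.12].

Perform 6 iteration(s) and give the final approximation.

f(x) = x² - 5
Initial interval: [1.71, 3.12]

Iteration 1:
  c_1 = (1.710000 + 3.120000)/2 = 2.415000
  f(c_1) = f(2.415000) = 0.832225
  f(a) × f(c) < 0, new interval: [1.710000, 2.415000]
Iteration 2:
  c_2 = (1.710000 + 2.415000)/2 = 2.062500
  f(c_2) = f(2.062500) = -0.746094
  f(a) × f(c) ≥ 0, new interval: [2.062500, 2.415000]
Iteration 3:
  c_3 = (2.062500 + 2.415000)/2 = 2.238750
  f(c_3) = f(2.238750) = 0.012002
  f(a) × f(c) < 0, new interval: [2.062500, 2.238750]
Iteration 4:
  c_4 = (2.062500 + 2.238750)/2 = 2.150625
  f(c_4) = f(2.150625) = -0.374812
  f(a) × f(c) ≥ 0, new interval: [2.150625, 2.238750]
Iteration 5:
  c_5 = (2.150625 + 2.238750)/2 = 2.194687
  f(c_5) = f(2.194687) = -0.183347
  f(a) × f(c) ≥ 0, new interval: [2.194687, 2.238750]
Iteration 6:
  c_6 = (2.194687 + 2.238750)/2 = 2.216719
  f(c_6) = f(2.216719) = -0.086158
  f(a) × f(c) ≥ 0, new interval: [2.216719, 2.238750]

After 6 iteration(s), the approximation is c_6 = 2.216719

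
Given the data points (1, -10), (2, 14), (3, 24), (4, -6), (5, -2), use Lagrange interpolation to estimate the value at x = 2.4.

Lagrange interpolation formula:
P(x) = Σ yᵢ × Lᵢ(x)
where Lᵢ(x) = Π_{j≠i} (x - xⱼ)/(xᵢ - xⱼ)

L_0(2.4) = (2.4 - 2)/(1 - 2) × (2.4 - 3)/(1 - 3) × (2.4 - 4)/(1 - 4) × (2.4 - 5)/(1 - 5) = -0.041600
L_1(2.4) = (2.4 - 1)/(2 - 1) × (2.4 - 3)/(2 - 3) × (2.4 - 4)/(2 - 4) × (2.4 - 5)/(2 - 5) = 0.582400
L_2(2.4) = (2.4 - 1)/(3 - 1) × (2.4 - 2)/(3 - 2) × (2.4 - 4)/(3 - 4) × (2.4 - 5)/(3 - 5) = 0.582400
L_3(2.4) = (2.4 - 1)/(4 - 1) × (2.4 - 2)/(4 - 2) × (2.4 - 3)/(4 - 3) × (2.4 - 5)/(4 - 5) = -0.145600
L_4(2.4) = (2.4 - 1)/(5 - 1) × (2.4 - 2)/(5 - 2) × (2.4 - 3)/(5 - 3) × (2.4 - 4)/(5 - 4) = 0.022400

P(2.4) = (-10)×L_0(2.4) + 14×L_1(2.4) + 24×L_2(2.4) + (-6)×L_3(2.4) + (-2)×L_4(2.4)
P(2.4) = 23.376000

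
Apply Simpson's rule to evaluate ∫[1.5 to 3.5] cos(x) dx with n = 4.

f(x) = cos(x)
a = 1.5, b = 3.5, n = 4
h = (b - a)/n = 0.500000

Simpson's rule: (h/3)[f(x₀) + 4f(x₁) + 2f(x₂) + ... + f(xₙ)]

x_0 = 1.5000, f(x_0) = 0.070737, coefficient = 1
x_1 = 2.0000, f(x_1) = -0.416147, coefficient = 4
x_2 = 2.5000, f(x_2) = -0.801144, coefficient = 2
x_3 = 3.0000, f(x_3) = -0.989992, coefficient = 4
x_4 = 3.5000, f(x_4) = -0.936457, coefficient = 1

I ≈ (0.500000/3) × -8.092564 = -1.348761
Exact value: -1.348278
Error: 0.000482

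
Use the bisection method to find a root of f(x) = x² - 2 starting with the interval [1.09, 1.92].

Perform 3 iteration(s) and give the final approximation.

f(x) = x² - 2
Initial interval: [1.09, 1.92]

Iteration 1:
  c_1 = (1.090000 + 1.920000)/2 = 1.505000
  f(c_1) = f(1.505000) = 0.265025
  f(a) × f(c) < 0, new interval: [1.090000, 1.505000]
Iteration 2:
  c_2 = (1.090000 + 1.505000)/2 = 1.297500
  f(c_2) = f(1.297500) = -0.316494
  f(a) × f(c) ≥ 0, new interval: [1.297500, 1.505000]
Iteration 3:
  c_3 = (1.297500 + 1.505000)/2 = 1.401250
  f(c_3) = f(1.401250) = -0.036498
  f(a) × f(c) ≥ 0, new interval: [1.401250, 1.505000]

After 3 iteration(s), the approximation is c_3 = 1.401250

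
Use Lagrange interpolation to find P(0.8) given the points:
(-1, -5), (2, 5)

Lagrange interpolation formula:
P(x) = Σ yᵢ × Lᵢ(x)
where Lᵢ(x) = Π_{j≠i} (x - xⱼ)/(xᵢ - xⱼ)

L_0(0.8) = (0.8 - 2)/(-1 - 2) = 0.400000
L_1(0.8) = (0.8 - (-1))/(2 - (-1)) = 0.600000

P(0.8) = (-5)×L_0(0.8) + 5×L_1(0.8)
P(0.8) = 1.000000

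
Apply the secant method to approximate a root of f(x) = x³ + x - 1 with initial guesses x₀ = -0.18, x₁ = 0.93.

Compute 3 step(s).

f(x) = x³ + x - 1
x₀ = -0.18, x₁ = 0.93

Secant formula: x_{n+1} = x_n - f(x_n)(x_n - x_{n-1})/(f(x_n) - f(x_{n-1}))

Iteration 1:
  f(-0.180000) = -1.185832
  f(0.930000) = 0.734357
  x_2 = 0.930000 - 0.734357×(0.930000 - (-0.180000))/(0.734357 - (-1.185832))
       = 0.505492
Iteration 2:
  f(0.930000) = 0.734357
  f(0.505492) = -0.365344
  x_3 = 0.505492 - (-0.365344)×(0.505492 - 0.930000)/(-0.365344 - 0.734357)
       = 0.646522
Iteration 3:
  f(0.505492) = -0.365344
  f(0.646522) = -0.083237
  x_4 = 0.646522 - (-0.083237)×(0.646522 - 0.505492)/(-0.083237 - (-0.365344))
       = 0.688134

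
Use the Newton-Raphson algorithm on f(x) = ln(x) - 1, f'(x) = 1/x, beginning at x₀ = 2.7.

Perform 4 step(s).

f(x) = ln(x) - 1
f'(x) = 1/x
x₀ = 2.7

Newton-Raphson formula: x_{n+1} = x_n - f(x_n)/f'(x_n)

Iteration 1:
  f(2.700000) = -0.006748
  f'(2.700000) = 0.370370
  x_1 = 2.700000 - (-0.006748)/0.370370 = 2.718220
Iteration 2:
  f(2.718220) = -0.000023
  f'(2.718220) = 0.367888
  x_2 = 2.718220 - (-0.000023)/0.367888 = 2.718282
Iteration 3:
  f(2.718282) = 0.000000
  f'(2.718282) = 0.367879
  x_3 = 2.718282 - 0.000000/0.367879 = 2.718282
Iteration 4:
  f(2.718282) = 0.000000
  f'(2.718282) = 0.367879
  x_4 = 2.718282 - 0.000000/0.367879 = 2.718282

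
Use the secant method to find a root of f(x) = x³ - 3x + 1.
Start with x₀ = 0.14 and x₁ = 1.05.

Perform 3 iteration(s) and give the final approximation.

f(x) = x³ - 3x + 1
x₀ = 0.14, x₁ = 1.05

Secant formula: x_{n+1} = x_n - f(x_n)(x_n - x_{n-1})/(f(x_n) - f(x_{n-1}))

Iteration 1:
  f(0.140000) = 0.582744
  f(1.050000) = -0.992375
  x_2 = 1.050000 - (-0.992375)×(1.050000 - 0.140000)/(-0.992375 - 0.582744)
       = 0.476671
Iteration 2:
  f(1.050000) = -0.992375
  f(0.476671) = -0.321706
  x_3 = 0.476671 - (-0.321706)×(0.476671 - 1.050000)/(-0.321706 - (-0.992375))
       = 0.201657
Iteration 3:
  f(0.476671) = -0.321706
  f(0.201657) = 0.403230
  x_4 = 0.201657 - 0.403230×(0.201657 - 0.476671)/(0.403230 - (-0.321706))
       = 0.354628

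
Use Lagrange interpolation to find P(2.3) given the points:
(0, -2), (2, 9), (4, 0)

Lagrange interpolation formula:
P(x) = Σ yᵢ × Lᵢ(x)
where Lᵢ(x) = Π_{j≠i} (x - xⱼ)/(xᵢ - xⱼ)

L_0(2.3) = (2.3 - 2)/(0 - 2) × (2.3 - 4)/(0 - 4) = -0.063750
L_1(2.3) = (2.3 - 0)/(2 - 0) × (2.3 - 4)/(2 - 4) = 0.977500
L_2(2.3) = (2.3 - 0)/(4 - 0) × (2.3 - 2)/(4 - 2) = 0.086250

P(2.3) = (-2)×L_0(2.3) + 9×L_1(2.3) + 0×L_2(2.3)
P(2.3) = 8.925000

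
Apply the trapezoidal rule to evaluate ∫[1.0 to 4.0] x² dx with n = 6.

f(x) = x²
a = 1.0, b = 4.0, n = 6
h = (b - a)/n = 0.500000

Trapezoidal rule: (h/2)[f(x₀) + 2f(x₁) + 2f(x₂) + ... + f(xₙ)]

x_0 = 1.0000, f(x_0) = 1.000000, coefficient = 1
x_1 = 1.5000, f(x_1) = 2.250000, coefficient = 2
x_2 = 2.0000, f(x_2) = 4.000000, coefficient = 2
x_3 = 2.5000, f(x_3) = 6.250000, coefficient = 2
x_4 = 3.0000, f(x_4) = 9.000000, coefficient = 2
x_5 = 3.5000, f(x_5) = 12.250000, coefficient = 2
x_6 = 4.0000, f(x_6) = 16.000000, coefficient = 1

I ≈ (0.500000/2) × 84.500000 = 21.125000
Exact value: 21.000000
Error: 0.125000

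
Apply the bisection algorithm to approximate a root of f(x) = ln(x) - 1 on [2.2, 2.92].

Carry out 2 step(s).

f(x) = ln(x) - 1
Initial interval: [2.2, 2.92]

Iteration 1:
  c_1 = (2.200000 + 2.920000)/2 = 2.560000
  f(c_1) = f(2.560000) = -0.059993
  f(a) × f(c) ≥ 0, new interval: [2.560000, 2.920000]
Iteration 2:
  c_2 = (2.560000 + 2.920000)/2 = 2.740000
  f(c_2) = f(2.740000) = 0.007958
  f(a) × f(c) < 0, new interval: [2.560000, 2.740000]

After 2 iteration(s), the approximation is c_2 = 2.740000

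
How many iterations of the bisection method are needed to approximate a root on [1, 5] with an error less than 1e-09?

We need (b-a)/2^n ≤ 1e-09
(5 - 1)/2^n ≤ 1e-09
4/2^n ≤ 1e-09
2^n ≥ 4000000000
n ≥ log₂(4000000000) = 31.90
n ≥ 32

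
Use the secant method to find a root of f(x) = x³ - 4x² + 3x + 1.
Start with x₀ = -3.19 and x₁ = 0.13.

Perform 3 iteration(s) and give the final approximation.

f(x) = x³ - 4x² + 3x + 1
x₀ = -3.19, x₁ = 0.13

Secant formula: x_{n+1} = x_n - f(x_n)(x_n - x_{n-1})/(f(x_n) - f(x_{n-1}))

Iteration 1:
  f(-3.190000) = -81.736159
  f(0.130000) = 1.324597
  x_2 = 0.130000 - 1.324597×(0.130000 - (-3.190000))/(1.324597 - (-81.736159))
       = 0.077055
Iteration 2:
  f(0.130000) = 1.324597
  f(0.077055) = 1.207872
  x_3 = 0.077055 - 1.207872×(0.077055 - 0.130000)/(1.207872 - 1.324597)
       = -0.470824
Iteration 3:
  f(0.077055) = 1.207872
  f(-0.470824) = -1.403541
  x_4 = -0.470824 - (-1.403541)×(-0.470824 - 0.077055)/(-1.403541 - 1.207872)
       = -0.176359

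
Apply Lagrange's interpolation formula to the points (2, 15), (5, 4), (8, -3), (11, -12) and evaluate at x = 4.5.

Lagrange interpolation formula:
P(x) = Σ yᵢ × Lᵢ(x)
where Lᵢ(x) = Π_{j≠i} (x - xⱼ)/(xᵢ - xⱼ)

L_0(4.5) = (4.5 - 5)/(2 - 5) × (4.5 - 8)/(2 - 8) × (4.5 - 11)/(2 - 11) = 0.070216
L_1(4.5) = (4.5 - 2)/(5 - 2) × (4.5 - 8)/(5 - 8) × (4.5 - 11)/(5 - 11) = 1.053241
L_2(4.5) = (4.5 - 2)/(8 - 2) × (4.5 - 5)/(8 - 5) × (4.5 - 11)/(8 - 11) = -0.150463
L_3(4.5) = (4.5 - 2)/(11 - 2) × (4.5 - 5)/(11 - 5) × (4.5 - 8)/(11 - 8) = 0.027006

P(4.5) = 15×L_0(4.5) + 4×L_1(4.5) + (-3)×L_2(4.5) + (-12)×L_3(4.5)
P(4.5) = 5.393519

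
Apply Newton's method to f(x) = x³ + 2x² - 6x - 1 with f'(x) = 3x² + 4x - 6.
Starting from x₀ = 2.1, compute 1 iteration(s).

f(x) = x³ + 2x² - 6x - 1
f'(x) = 3x² + 4x - 6
x₀ = 2.1

Newton-Raphson formula: x_{n+1} = x_n - f(x_n)/f'(x_n)

Iteration 1:
  f(2.100000) = 4.481000
  f'(2.100000) = 15.630000
  x_1 = 2.100000 - 4.481000/15.630000 = 1.813308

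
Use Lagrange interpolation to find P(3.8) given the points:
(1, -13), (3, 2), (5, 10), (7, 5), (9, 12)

Lagrange interpolation formula:
P(x) = Σ yᵢ × Lᵢ(x)
where Lᵢ(x) = Π_{j≠i} (x - xⱼ)/(xᵢ - xⱼ)

L_0(3.8) = (3.8 - 3)/(1 - 3) × (3.8 - 5)/(1 - 5) × (3.8 - 7)/(1 - 7) × (3.8 - 9)/(1 - 9) = -0.041600
L_1(3.8) = (3.8 - 1)/(3 - 1) × (3.8 - 5)/(3 - 5) × (3.8 - 7)/(3 - 7) × (3.8 - 9)/(3 - 9) = 0.582400
L_2(3.8) = (3.8 - 1)/(5 - 1) × (3.8 - 3)/(5 - 3) × (3.8 - 7)/(5 - 7) × (3.8 - 9)/(5 - 9) = 0.582400
L_3(3.8) = (3.8 - 1)/(7 - 1) × (3.8 - 3)/(7 - 3) × (3.8 - 5)/(7 - 5) × (3.8 - 9)/(7 - 9) = -0.145600
L_4(3.8) = (3.8 - 1)/(9 - 1) × (3.8 - 3)/(9 - 3) × (3.8 - 5)/(9 - 5) × (3.8 - 7)/(9 - 7) = 0.022400

P(3.8) = (-13)×L_0(3.8) + 2×L_1(3.8) + 10×L_2(3.8) + 5×L_3(3.8) + 12×L_4(3.8)
P(3.8) = 7.070400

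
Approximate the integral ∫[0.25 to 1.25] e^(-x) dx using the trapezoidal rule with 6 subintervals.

f(x) = e^(-x)
a = 0.25, b = 1.25, n = 6
h = (b - a)/n = 0.166667

Trapezoidal rule: (h/2)[f(x₀) + 2f(x₁) + 2f(x₂) + ... + f(xₙ)]

x_0 = 0.2500, f(x_0) = 0.778801, coefficient = 1
x_1 = 0.4167, f(x_1) = 0.659241, coefficient = 2
x_2 = 0.5833, f(x_2) = 0.558035, coefficient = 2
x_3 = 0.7500, f(x_3) = 0.472367, coefficient = 2
x_4 = 0.9167, f(x_4) = 0.399850, coefficient = 2
x_5 = 1.0833, f(x_5) = 0.338465, coefficient = 2
x_6 = 1.2500, f(x_6) = 0.286505, coefficient = 1

I ≈ (0.166667/2) × 5.921220 = 0.493435
Exact value: 0.492296
Error: 0.001139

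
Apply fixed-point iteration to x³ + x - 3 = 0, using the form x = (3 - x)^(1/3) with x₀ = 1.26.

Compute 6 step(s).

Equation: x³ + x - 3 = 0
Fixed-point form: x = (3 - x)^(1/3)
x₀ = 1.26

x_1 = g(1.260000) = 1.202771
x_2 = g(1.202771) = 1.215816
x_3 = g(1.215816) = 1.212867
x_4 = g(1.212867) = 1.213535
x_5 = g(1.213535) = 1.213384
x_6 = g(1.213384) = 1.213418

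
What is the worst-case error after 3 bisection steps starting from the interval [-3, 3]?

Bisection error bound: |error| ≤ (b-a)/2^n
|error| ≤ (3 - (-3))/2^3 = 6/2^3
|error| ≤ 0.7500000000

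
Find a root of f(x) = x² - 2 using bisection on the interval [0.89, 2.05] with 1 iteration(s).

f(x) = x² - 2
Initial interval: [0.89, 2.05]

Iteration 1:
  c_1 = (0.890000 + 2.050000)/2 = 1.470000
  f(c_1) = f(1.470000) = 0.160900
  f(a) × f(c) < 0, new interval: [0.890000, 1.470000]

After 1 iteration(s), the approximation is c_1 = 1.470000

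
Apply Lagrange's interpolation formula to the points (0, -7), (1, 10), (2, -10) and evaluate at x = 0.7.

Lagrange interpolation formula:
P(x) = Σ yᵢ × Lᵢ(x)
where Lᵢ(x) = Π_{j≠i} (x - xⱼ)/(xᵢ - xⱼ)

L_0(0.7) = (0.7 - 1)/(0 - 1) × (0.7 - 2)/(0 - 2) = 0.195000
L_1(0.7) = (0.7 - 0)/(1 - 0) × (0.7 - 2)/(1 - 2) = 0.910000
L_2(0.7) = (0.7 - 0)/(2 - 0) × (0.7 - 1)/(2 - 1) = -0.105000

P(0.7) = (-7)×L_0(0.7) + 10×L_1(0.7) + (-10)×L_2(0.7)
P(0.7) = 8.785000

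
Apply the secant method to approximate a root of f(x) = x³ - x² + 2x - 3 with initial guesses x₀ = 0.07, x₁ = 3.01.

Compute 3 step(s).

f(x) = x³ - x² + 2x - 3
x₀ = 0.07, x₁ = 3.01

Secant formula: x_{n+1} = x_n - f(x_n)(x_n - x_{n-1})/(f(x_n) - f(x_{n-1}))

Iteration 1:
  f(0.070000) = -2.864557
  f(3.010000) = 21.230801
  x_2 = 3.010000 - 21.230801×(3.010000 - 0.070000)/(21.230801 - (-2.864557))
       = 0.419520
Iteration 2:
  f(3.010000) = 21.230801
  f(0.419520) = -2.263124
  x_3 = 0.419520 - (-2.263124)×(0.419520 - 3.010000)/(-2.263124 - 21.230801)
       = 0.669055
Iteration 3:
  f(0.419520) = -2.263124
  f(0.669055) = -1.810032
  x_4 = 0.669055 - (-1.810032)×(0.669055 - 0.419520)/(-1.810032 - (-2.263124))
       = 1.665912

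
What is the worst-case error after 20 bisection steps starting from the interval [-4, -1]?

Bisection error bound: |error| ≤ (b-a)/2^n
|error| ≤ (-1 - (-4))/2^20 = 3/2^20
|error| ≤ 0.0000028610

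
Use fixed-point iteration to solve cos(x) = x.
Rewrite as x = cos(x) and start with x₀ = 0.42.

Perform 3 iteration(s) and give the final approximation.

Equation: cos(x) = x
Fixed-point form: x = cos(x)
x₀ = 0.42

x_1 = g(0.420000) = 0.913089
x_2 = g(0.913089) = 0.611304
x_3 = g(0.611304) = 0.818900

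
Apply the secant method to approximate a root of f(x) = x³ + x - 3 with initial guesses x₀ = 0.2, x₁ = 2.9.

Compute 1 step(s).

f(x) = x³ + x - 3
x₀ = 0.2, x₁ = 2.9

Secant formula: x_{n+1} = x_n - f(x_n)(x_n - x_{n-1})/(f(x_n) - f(x_{n-1}))

Iteration 1:
  f(0.200000) = -2.792000
  f(2.900000) = 24.289000
  x_2 = 2.900000 - 24.289000×(2.900000 - 0.200000)/(24.289000 - (-2.792000))
       = 0.478365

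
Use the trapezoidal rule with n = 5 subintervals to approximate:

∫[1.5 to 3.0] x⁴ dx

f(x) = x⁴
a = 1.5, b = 3.0, n = 5
h = (b - a)/n = 0.300000

Trapezoidal rule: (h/2)[f(x₀) + 2f(x₁) + 2f(x₂) + ... + f(xₙ)]

x_0 = 1.5000, f(x_0) = 5.062500, coefficient = 1
x_1 = 1.8000, f(x_1) = 10.497600, coefficient = 2
x_2 = 2.1000, f(x_2) = 19.448100, coefficient = 2
x_3 = 2.4000, f(x_3) = 33.177600, coefficient = 2
x_4 = 2.7000, f(x_4) = 53.144100, coefficient = 2
x_5 = 3.0000, f(x_5) = 81.000000, coefficient = 1

I ≈ (0.300000/2) × 318.597300 = 47.789595
Exact value: 47.081250
Error: 0.708345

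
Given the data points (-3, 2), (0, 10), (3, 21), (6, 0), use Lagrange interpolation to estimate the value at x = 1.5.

Lagrange interpolation formula:
P(x) = Σ yᵢ × Lᵢ(x)
where Lᵢ(x) = Π_{j≠i} (x - xⱼ)/(xᵢ - xⱼ)

L_0(1.5) = (1.5 - 0)/(-3 - 0) × (1.5 - 3)/(-3 - 3) × (1.5 - 6)/(-3 - 6) = -0.062500
L_1(1.5) = (1.5 - (-3))/(0 - (-3)) × (1.5 - 3)/(0 - 3) × (1.5 - 6)/(0 - 6) = 0.562500
L_2(1.5) = (1.5 - (-3))/(3 - (-3)) × (1.5 - 0)/(3 - 0) × (1.5 - 6)/(3 - 6) = 0.562500
L_3(1.5) = (1.5 - (-3))/(6 - (-3)) × (1.5 - 0)/(6 - 0) × (1.5 - 3)/(6 - 3) = -0.062500

P(1.5) = 2×L_0(1.5) + 10×L_1(1.5) + 21×L_2(1.5) + 0×L_3(1.5)
P(1.5) = 17.312500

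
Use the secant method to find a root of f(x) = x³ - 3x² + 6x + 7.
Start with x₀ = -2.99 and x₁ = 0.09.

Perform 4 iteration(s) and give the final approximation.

f(x) = x³ - 3x² + 6x + 7
x₀ = -2.99, x₁ = 0.09

Secant formula: x_{n+1} = x_n - f(x_n)(x_n - x_{n-1})/(f(x_n) - f(x_{n-1}))

Iteration 1:
  f(-2.990000) = -64.491199
  f(0.090000) = 7.516429
  x_2 = 0.090000 - 7.516429×(0.090000 - (-2.990000))/(7.516429 - (-64.491199))
       = -0.231502
Iteration 2:
  f(0.090000) = 7.516429
  f(-0.231502) = 5.437801
  x_3 = -0.231502 - 5.437801×(-0.231502 - 0.090000)/(5.437801 - 7.516429)
       = -1.072569
Iteration 3:
  f(-0.231502) = 5.437801
  f(-1.072569) = -4.120507
  x_4 = -1.072569 - (-4.120507)×(-1.072569 - (-0.231502))/(-4.120507 - 5.437801)
       = -0.709992
Iteration 4:
  f(-1.072569) = -4.120507
  f(-0.709992) = 0.869886
  x_5 = -0.709992 - 0.869886×(-0.709992 - (-1.072569))/(0.869886 - (-4.120507))
       = -0.773193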